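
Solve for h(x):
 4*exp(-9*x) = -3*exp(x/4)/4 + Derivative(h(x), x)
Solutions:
 h(x) = C1 + 3*exp(x/4) - 4*exp(-9*x)/9


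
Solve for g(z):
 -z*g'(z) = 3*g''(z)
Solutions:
 g(z) = C1 + C2*erf(sqrt(6)*z/6)


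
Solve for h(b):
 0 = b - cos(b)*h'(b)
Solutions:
 h(b) = C1 + Integral(b/cos(b), b)


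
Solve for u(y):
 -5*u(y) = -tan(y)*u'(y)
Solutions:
 u(y) = C1*sin(y)^5


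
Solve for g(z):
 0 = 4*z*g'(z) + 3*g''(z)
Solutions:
 g(z) = C1 + C2*erf(sqrt(6)*z/3)


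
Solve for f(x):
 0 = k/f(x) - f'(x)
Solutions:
 f(x) = -sqrt(C1 + 2*k*x)
 f(x) = sqrt(C1 + 2*k*x)


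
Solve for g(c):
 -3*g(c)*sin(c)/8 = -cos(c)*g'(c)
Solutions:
 g(c) = C1/cos(c)^(3/8)


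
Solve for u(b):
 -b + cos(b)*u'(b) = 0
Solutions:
 u(b) = C1 + Integral(b/cos(b), b)


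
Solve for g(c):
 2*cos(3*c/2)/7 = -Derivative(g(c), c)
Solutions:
 g(c) = C1 - 4*sin(3*c/2)/21


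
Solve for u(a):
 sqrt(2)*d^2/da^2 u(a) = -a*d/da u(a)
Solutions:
 u(a) = C1 + C2*erf(2^(1/4)*a/2)


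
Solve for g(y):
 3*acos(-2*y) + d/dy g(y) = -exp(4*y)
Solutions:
 g(y) = C1 - 3*y*acos(-2*y) - 3*sqrt(1 - 4*y^2)/2 - exp(4*y)/4


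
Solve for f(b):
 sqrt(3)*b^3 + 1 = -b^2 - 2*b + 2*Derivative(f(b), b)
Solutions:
 f(b) = C1 + sqrt(3)*b^4/8 + b^3/6 + b^2/2 + b/2


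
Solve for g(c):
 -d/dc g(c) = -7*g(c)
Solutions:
 g(c) = C1*exp(7*c)


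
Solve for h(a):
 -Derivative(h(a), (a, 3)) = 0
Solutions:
 h(a) = C1 + C2*a + C3*a^2


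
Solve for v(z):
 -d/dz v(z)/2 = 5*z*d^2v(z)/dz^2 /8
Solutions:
 v(z) = C1 + C2*z^(1/5)


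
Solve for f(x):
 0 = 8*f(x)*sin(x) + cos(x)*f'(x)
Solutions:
 f(x) = C1*cos(x)^8


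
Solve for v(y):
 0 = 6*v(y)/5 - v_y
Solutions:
 v(y) = C1*exp(6*y/5)


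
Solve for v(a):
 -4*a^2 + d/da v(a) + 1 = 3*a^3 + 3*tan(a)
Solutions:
 v(a) = C1 + 3*a^4/4 + 4*a^3/3 - a - 3*log(cos(a))


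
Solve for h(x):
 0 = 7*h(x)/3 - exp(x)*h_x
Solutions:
 h(x) = C1*exp(-7*exp(-x)/3)


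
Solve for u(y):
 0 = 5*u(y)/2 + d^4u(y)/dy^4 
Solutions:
 u(y) = (C1*sin(10^(1/4)*y/2) + C2*cos(10^(1/4)*y/2))*exp(-10^(1/4)*y/2) + (C3*sin(10^(1/4)*y/2) + C4*cos(10^(1/4)*y/2))*exp(10^(1/4)*y/2)


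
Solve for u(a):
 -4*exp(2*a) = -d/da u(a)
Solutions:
 u(a) = C1 + 2*exp(2*a)


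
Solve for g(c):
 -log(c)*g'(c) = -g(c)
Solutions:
 g(c) = C1*exp(li(c))


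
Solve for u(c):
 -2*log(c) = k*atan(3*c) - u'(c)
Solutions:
 u(c) = C1 + 2*c*log(c) - 2*c + k*(c*atan(3*c) - log(9*c^2 + 1)/6)


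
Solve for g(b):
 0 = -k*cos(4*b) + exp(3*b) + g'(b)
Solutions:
 g(b) = C1 + k*sin(4*b)/4 - exp(3*b)/3


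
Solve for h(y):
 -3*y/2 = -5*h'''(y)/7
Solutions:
 h(y) = C1 + C2*y + C3*y^2 + 7*y^4/80


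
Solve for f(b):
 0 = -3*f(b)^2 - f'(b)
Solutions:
 f(b) = 1/(C1 + 3*b)


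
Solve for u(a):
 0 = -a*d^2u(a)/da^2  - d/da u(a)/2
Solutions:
 u(a) = C1 + C2*sqrt(a)


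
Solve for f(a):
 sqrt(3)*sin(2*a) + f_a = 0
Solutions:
 f(a) = C1 + sqrt(3)*cos(2*a)/2


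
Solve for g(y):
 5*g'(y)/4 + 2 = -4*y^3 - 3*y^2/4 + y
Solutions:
 g(y) = C1 - 4*y^4/5 - y^3/5 + 2*y^2/5 - 8*y/5


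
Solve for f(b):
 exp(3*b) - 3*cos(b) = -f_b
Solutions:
 f(b) = C1 - exp(3*b)/3 + 3*sin(b)


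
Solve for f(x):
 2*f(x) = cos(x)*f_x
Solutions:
 f(x) = C1*(sin(x) + 1)/(sin(x) - 1)


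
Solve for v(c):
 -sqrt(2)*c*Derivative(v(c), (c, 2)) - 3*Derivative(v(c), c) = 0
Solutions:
 v(c) = C1 + C2*c^(1 - 3*sqrt(2)/2)


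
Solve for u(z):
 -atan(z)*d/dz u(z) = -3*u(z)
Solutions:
 u(z) = C1*exp(3*Integral(1/atan(z), z))


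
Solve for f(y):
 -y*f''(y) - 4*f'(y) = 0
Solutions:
 f(y) = C1 + C2/y^3


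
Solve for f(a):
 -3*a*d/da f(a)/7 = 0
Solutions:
 f(a) = C1


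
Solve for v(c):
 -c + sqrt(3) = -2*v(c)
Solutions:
 v(c) = c/2 - sqrt(3)/2


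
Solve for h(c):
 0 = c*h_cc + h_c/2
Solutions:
 h(c) = C1 + C2*sqrt(c)


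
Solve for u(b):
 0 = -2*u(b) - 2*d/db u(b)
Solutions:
 u(b) = C1*exp(-b)


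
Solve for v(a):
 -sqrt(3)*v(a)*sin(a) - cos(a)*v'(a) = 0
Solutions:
 v(a) = C1*cos(a)^(sqrt(3))


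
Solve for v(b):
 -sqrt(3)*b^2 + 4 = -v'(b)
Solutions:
 v(b) = C1 + sqrt(3)*b^3/3 - 4*b


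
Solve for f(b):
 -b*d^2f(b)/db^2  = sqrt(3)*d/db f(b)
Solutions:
 f(b) = C1 + C2*b^(1 - sqrt(3))


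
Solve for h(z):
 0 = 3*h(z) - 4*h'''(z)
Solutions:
 h(z) = C3*exp(6^(1/3)*z/2) + (C1*sin(2^(1/3)*3^(5/6)*z/4) + C2*cos(2^(1/3)*3^(5/6)*z/4))*exp(-6^(1/3)*z/4)


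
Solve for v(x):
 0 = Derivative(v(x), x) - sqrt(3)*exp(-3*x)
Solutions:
 v(x) = C1 - sqrt(3)*exp(-3*x)/3


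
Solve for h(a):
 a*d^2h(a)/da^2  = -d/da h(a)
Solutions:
 h(a) = C1 + C2*log(a)


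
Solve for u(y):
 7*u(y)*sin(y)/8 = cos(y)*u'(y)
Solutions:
 u(y) = C1/cos(y)^(7/8)


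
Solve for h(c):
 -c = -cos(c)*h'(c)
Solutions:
 h(c) = C1 + Integral(c/cos(c), c)


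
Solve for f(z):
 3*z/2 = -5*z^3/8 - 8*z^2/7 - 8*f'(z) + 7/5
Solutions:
 f(z) = C1 - 5*z^4/256 - z^3/21 - 3*z^2/32 + 7*z/40


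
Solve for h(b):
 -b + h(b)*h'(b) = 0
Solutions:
 h(b) = -sqrt(C1 + b^2)
 h(b) = sqrt(C1 + b^2)


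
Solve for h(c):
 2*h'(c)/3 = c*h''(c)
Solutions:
 h(c) = C1 + C2*c^(5/3)


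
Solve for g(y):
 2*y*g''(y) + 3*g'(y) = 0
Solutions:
 g(y) = C1 + C2/sqrt(y)


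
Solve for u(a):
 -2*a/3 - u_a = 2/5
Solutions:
 u(a) = C1 - a^2/3 - 2*a/5


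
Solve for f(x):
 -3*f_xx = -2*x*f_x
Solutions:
 f(x) = C1 + C2*erfi(sqrt(3)*x/3)


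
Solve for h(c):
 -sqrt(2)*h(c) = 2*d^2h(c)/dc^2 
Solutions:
 h(c) = C1*sin(2^(3/4)*c/2) + C2*cos(2^(3/4)*c/2)


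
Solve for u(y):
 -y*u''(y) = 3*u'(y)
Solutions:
 u(y) = C1 + C2/y^2


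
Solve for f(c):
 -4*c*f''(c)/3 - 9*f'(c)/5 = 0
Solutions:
 f(c) = C1 + C2/c^(7/20)


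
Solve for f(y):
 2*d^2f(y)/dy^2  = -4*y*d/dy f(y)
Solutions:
 f(y) = C1 + C2*erf(y)


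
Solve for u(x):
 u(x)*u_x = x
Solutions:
 u(x) = -sqrt(C1 + x^2)
 u(x) = sqrt(C1 + x^2)


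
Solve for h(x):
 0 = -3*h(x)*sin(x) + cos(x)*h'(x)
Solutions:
 h(x) = C1/cos(x)^3


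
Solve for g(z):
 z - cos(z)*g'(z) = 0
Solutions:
 g(z) = C1 + Integral(z/cos(z), z)


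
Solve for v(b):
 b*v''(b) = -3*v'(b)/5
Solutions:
 v(b) = C1 + C2*b^(2/5)


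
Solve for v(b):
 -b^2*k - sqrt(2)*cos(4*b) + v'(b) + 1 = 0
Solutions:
 v(b) = C1 + b^3*k/3 - b + sqrt(2)*sin(4*b)/4


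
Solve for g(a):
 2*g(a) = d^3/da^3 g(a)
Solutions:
 g(a) = C3*exp(2^(1/3)*a) + (C1*sin(2^(1/3)*sqrt(3)*a/2) + C2*cos(2^(1/3)*sqrt(3)*a/2))*exp(-2^(1/3)*a/2)


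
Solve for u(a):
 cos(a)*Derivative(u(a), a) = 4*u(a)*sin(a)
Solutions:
 u(a) = C1/cos(a)^4


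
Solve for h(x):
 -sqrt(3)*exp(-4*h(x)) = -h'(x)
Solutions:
 h(x) = log(-I*(C1 + 4*sqrt(3)*x)^(1/4))
 h(x) = log(I*(C1 + 4*sqrt(3)*x)^(1/4))
 h(x) = log(-(C1 + 4*sqrt(3)*x)^(1/4))
 h(x) = log(C1 + 4*sqrt(3)*x)/4


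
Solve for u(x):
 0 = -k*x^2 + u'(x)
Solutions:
 u(x) = C1 + k*x^3/3


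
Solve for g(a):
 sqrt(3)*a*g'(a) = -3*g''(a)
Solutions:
 g(a) = C1 + C2*erf(sqrt(2)*3^(3/4)*a/6)


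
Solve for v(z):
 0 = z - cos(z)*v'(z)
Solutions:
 v(z) = C1 + Integral(z/cos(z), z)


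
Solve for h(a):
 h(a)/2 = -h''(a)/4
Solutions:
 h(a) = C1*sin(sqrt(2)*a) + C2*cos(sqrt(2)*a)


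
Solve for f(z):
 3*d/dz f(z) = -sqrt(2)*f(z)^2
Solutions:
 f(z) = 3/(C1 + sqrt(2)*z)


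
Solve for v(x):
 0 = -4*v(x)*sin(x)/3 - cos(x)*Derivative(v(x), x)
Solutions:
 v(x) = C1*cos(x)^(4/3)


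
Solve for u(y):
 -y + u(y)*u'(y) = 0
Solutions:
 u(y) = -sqrt(C1 + y^2)
 u(y) = sqrt(C1 + y^2)


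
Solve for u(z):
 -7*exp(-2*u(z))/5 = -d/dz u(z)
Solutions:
 u(z) = log(-sqrt(C1 + 70*z)) - log(5)
 u(z) = log(C1 + 70*z)/2 - log(5)


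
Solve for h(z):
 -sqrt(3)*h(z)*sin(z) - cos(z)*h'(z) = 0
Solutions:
 h(z) = C1*cos(z)^(sqrt(3))


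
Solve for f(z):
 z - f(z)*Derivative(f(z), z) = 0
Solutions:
 f(z) = -sqrt(C1 + z^2)
 f(z) = sqrt(C1 + z^2)


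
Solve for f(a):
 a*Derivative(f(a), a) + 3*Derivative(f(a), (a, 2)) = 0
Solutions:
 f(a) = C1 + C2*erf(sqrt(6)*a/6)


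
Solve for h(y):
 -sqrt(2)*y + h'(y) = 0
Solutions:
 h(y) = C1 + sqrt(2)*y^2/2


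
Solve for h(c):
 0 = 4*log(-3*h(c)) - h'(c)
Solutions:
 -Integral(1/(log(-_y) + log(3)), (_y, h(c)))/4 = C1 - c


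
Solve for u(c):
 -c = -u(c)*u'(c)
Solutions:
 u(c) = -sqrt(C1 + c^2)
 u(c) = sqrt(C1 + c^2)


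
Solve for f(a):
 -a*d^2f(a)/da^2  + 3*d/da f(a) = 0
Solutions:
 f(a) = C1 + C2*a^4


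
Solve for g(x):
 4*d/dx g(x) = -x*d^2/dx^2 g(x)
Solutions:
 g(x) = C1 + C2/x^3


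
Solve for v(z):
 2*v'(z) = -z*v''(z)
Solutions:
 v(z) = C1 + C2/z


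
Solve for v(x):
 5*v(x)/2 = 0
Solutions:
 v(x) = 0


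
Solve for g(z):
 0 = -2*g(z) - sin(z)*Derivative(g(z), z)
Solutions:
 g(z) = C1*(cos(z) + 1)/(cos(z) - 1)


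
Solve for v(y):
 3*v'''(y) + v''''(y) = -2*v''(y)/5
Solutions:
 v(y) = C1 + C2*y + C3*exp(y*(-15 + sqrt(185))/10) + C4*exp(-y*(sqrt(185) + 15)/10)


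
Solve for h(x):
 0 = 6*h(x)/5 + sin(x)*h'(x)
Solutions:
 h(x) = C1*(cos(x) + 1)^(3/5)/(cos(x) - 1)^(3/5)


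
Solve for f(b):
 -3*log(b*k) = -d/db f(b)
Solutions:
 f(b) = C1 + 3*b*log(b*k) - 3*b


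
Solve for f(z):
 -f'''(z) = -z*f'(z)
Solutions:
 f(z) = C1 + Integral(C2*airyai(z) + C3*airybi(z), z)


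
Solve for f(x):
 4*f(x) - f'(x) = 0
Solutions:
 f(x) = C1*exp(4*x)


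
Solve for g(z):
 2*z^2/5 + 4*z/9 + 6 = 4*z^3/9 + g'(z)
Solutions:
 g(z) = C1 - z^4/9 + 2*z^3/15 + 2*z^2/9 + 6*z


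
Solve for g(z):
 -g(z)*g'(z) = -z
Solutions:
 g(z) = -sqrt(C1 + z^2)
 g(z) = sqrt(C1 + z^2)


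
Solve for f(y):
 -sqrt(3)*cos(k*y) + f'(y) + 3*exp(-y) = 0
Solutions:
 f(y) = C1 + 3*exp(-y) + sqrt(3)*sin(k*y)/k


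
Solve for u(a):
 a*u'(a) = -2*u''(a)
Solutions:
 u(a) = C1 + C2*erf(a/2)


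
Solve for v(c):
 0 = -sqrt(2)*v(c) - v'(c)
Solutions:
 v(c) = C1*exp(-sqrt(2)*c)


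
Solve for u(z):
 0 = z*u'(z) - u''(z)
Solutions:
 u(z) = C1 + C2*erfi(sqrt(2)*z/2)


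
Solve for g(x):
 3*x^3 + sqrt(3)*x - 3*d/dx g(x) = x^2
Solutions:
 g(x) = C1 + x^4/4 - x^3/9 + sqrt(3)*x^2/6


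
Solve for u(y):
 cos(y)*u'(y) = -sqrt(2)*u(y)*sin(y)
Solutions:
 u(y) = C1*cos(y)^(sqrt(2))


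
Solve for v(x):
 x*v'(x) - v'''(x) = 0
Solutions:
 v(x) = C1 + Integral(C2*airyai(x) + C3*airybi(x), x)


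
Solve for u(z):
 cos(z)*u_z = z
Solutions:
 u(z) = C1 + Integral(z/cos(z), z)


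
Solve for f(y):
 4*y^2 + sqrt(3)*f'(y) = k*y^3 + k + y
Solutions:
 f(y) = C1 + sqrt(3)*k*y^4/12 + sqrt(3)*k*y/3 - 4*sqrt(3)*y^3/9 + sqrt(3)*y^2/6


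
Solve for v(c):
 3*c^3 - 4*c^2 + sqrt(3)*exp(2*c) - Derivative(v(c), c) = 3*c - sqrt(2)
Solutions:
 v(c) = C1 + 3*c^4/4 - 4*c^3/3 - 3*c^2/2 + sqrt(2)*c + sqrt(3)*exp(2*c)/2


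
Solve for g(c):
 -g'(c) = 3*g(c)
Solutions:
 g(c) = C1*exp(-3*c)


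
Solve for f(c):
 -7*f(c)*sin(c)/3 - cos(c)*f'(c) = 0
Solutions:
 f(c) = C1*cos(c)^(7/3)


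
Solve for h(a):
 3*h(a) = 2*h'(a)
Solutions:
 h(a) = C1*exp(3*a/2)


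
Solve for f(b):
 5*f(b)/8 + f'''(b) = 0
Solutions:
 f(b) = C3*exp(-5^(1/3)*b/2) + (C1*sin(sqrt(3)*5^(1/3)*b/4) + C2*cos(sqrt(3)*5^(1/3)*b/4))*exp(5^(1/3)*b/4)


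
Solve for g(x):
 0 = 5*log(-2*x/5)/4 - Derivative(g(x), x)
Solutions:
 g(x) = C1 + 5*x*log(-x)/4 + 5*x*(-log(5) - 1 + log(2))/4


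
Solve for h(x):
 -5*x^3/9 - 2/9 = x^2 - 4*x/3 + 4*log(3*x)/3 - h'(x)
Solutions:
 h(x) = C1 + 5*x^4/36 + x^3/3 - 2*x^2/3 + 4*x*log(x)/3 - 10*x/9 + 4*x*log(3)/3


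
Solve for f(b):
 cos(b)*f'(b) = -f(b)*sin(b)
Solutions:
 f(b) = C1*cos(b)


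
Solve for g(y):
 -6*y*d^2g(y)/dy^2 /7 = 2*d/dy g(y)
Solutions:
 g(y) = C1 + C2/y^(4/3)


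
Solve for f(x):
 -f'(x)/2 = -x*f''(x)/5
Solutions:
 f(x) = C1 + C2*x^(7/2)


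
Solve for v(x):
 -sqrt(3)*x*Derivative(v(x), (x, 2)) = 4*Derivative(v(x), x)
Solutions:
 v(x) = C1 + C2*x^(1 - 4*sqrt(3)/3)


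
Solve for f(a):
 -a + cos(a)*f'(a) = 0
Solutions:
 f(a) = C1 + Integral(a/cos(a), a)


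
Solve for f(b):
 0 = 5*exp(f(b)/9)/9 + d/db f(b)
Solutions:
 f(b) = 9*log(1/(C1 + 5*b)) + 36*log(3)


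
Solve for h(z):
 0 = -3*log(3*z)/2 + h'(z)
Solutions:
 h(z) = C1 + 3*z*log(z)/2 - 3*z/2 + 3*z*log(3)/2


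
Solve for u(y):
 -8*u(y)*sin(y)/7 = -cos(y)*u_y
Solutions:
 u(y) = C1/cos(y)^(8/7)


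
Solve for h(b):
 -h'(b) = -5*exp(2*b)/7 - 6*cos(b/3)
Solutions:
 h(b) = C1 + 5*exp(2*b)/14 + 18*sin(b/3)


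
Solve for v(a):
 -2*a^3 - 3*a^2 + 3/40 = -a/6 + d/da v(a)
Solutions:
 v(a) = C1 - a^4/2 - a^3 + a^2/12 + 3*a/40


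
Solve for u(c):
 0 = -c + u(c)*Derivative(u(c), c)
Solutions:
 u(c) = -sqrt(C1 + c^2)
 u(c) = sqrt(C1 + c^2)


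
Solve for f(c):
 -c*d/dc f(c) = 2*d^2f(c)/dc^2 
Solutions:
 f(c) = C1 + C2*erf(c/2)


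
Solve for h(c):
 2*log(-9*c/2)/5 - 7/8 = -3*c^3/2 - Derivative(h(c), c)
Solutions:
 h(c) = C1 - 3*c^4/8 - 2*c*log(-c)/5 + c*(-32*log(3) + 16*log(2) + 51)/40


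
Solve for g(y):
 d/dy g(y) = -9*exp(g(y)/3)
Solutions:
 g(y) = 3*log(1/(C1 + 9*y)) + 3*log(3)


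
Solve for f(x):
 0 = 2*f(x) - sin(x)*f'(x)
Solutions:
 f(x) = C1*(cos(x) - 1)/(cos(x) + 1)


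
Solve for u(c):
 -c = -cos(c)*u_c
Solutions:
 u(c) = C1 + Integral(c/cos(c), c)


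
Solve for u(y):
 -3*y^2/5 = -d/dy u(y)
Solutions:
 u(y) = C1 + y^3/5


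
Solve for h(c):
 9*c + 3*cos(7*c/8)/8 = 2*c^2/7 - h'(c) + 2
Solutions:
 h(c) = C1 + 2*c^3/21 - 9*c^2/2 + 2*c - 3*sin(7*c/8)/7


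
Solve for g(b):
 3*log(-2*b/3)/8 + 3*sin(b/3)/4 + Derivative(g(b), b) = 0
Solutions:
 g(b) = C1 - 3*b*log(-b)/8 - 3*b*log(2)/8 + 3*b/8 + 3*b*log(3)/8 + 9*cos(b/3)/4


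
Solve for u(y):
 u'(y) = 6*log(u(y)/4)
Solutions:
 Integral(1/(-log(_y) + 2*log(2)), (_y, u(y)))/6 = C1 - y


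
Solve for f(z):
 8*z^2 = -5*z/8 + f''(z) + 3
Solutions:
 f(z) = C1 + C2*z + 2*z^4/3 + 5*z^3/48 - 3*z^2/2


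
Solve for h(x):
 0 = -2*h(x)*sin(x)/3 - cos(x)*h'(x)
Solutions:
 h(x) = C1*cos(x)^(2/3)


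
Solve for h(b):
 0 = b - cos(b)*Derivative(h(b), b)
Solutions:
 h(b) = C1 + Integral(b/cos(b), b)


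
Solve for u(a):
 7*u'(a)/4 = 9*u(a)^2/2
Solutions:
 u(a) = -7/(C1 + 18*a)


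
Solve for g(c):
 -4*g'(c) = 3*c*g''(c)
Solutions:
 g(c) = C1 + C2/c^(1/3)


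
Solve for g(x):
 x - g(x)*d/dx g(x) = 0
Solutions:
 g(x) = -sqrt(C1 + x^2)
 g(x) = sqrt(C1 + x^2)


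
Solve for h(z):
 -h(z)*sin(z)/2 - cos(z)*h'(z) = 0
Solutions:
 h(z) = C1*sqrt(cos(z))


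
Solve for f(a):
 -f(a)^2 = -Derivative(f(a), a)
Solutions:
 f(a) = -1/(C1 + a)


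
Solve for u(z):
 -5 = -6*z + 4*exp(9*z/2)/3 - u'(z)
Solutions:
 u(z) = C1 - 3*z^2 + 5*z + 8*exp(9*z/2)/27


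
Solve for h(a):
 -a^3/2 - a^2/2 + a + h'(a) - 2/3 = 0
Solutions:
 h(a) = C1 + a^4/8 + a^3/6 - a^2/2 + 2*a/3


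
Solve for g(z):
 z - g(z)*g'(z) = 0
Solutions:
 g(z) = -sqrt(C1 + z^2)
 g(z) = sqrt(C1 + z^2)


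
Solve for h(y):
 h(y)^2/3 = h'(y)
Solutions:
 h(y) = -3/(C1 + y)


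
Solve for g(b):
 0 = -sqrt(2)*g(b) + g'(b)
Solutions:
 g(b) = C1*exp(sqrt(2)*b)


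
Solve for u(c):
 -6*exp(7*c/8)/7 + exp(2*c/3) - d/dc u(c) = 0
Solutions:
 u(c) = C1 - 48*exp(7*c/8)/49 + 3*exp(2*c/3)/2


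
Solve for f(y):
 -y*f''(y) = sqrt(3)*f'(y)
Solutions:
 f(y) = C1 + C2*y^(1 - sqrt(3))


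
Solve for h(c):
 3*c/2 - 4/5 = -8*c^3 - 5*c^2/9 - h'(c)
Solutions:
 h(c) = C1 - 2*c^4 - 5*c^3/27 - 3*c^2/4 + 4*c/5


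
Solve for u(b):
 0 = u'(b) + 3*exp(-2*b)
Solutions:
 u(b) = C1 + 3*exp(-2*b)/2


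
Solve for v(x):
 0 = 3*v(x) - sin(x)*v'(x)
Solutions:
 v(x) = C1*(cos(x) - 1)^(3/2)/(cos(x) + 1)^(3/2)


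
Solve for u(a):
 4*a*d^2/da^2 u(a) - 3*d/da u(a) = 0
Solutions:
 u(a) = C1 + C2*a^(7/4)


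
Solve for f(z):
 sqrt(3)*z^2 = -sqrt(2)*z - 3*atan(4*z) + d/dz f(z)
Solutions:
 f(z) = C1 + sqrt(3)*z^3/3 + sqrt(2)*z^2/2 + 3*z*atan(4*z) - 3*log(16*z^2 + 1)/8


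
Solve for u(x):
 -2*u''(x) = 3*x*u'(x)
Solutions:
 u(x) = C1 + C2*erf(sqrt(3)*x/2)


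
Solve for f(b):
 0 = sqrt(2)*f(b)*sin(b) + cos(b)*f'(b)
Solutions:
 f(b) = C1*cos(b)^(sqrt(2))


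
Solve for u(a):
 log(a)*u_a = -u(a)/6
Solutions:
 u(a) = C1*exp(-li(a)/6)


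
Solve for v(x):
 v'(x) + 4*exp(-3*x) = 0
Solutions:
 v(x) = C1 + 4*exp(-3*x)/3


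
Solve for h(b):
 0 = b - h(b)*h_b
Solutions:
 h(b) = -sqrt(C1 + b^2)
 h(b) = sqrt(C1 + b^2)


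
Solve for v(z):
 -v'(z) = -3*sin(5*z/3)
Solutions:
 v(z) = C1 - 9*cos(5*z/3)/5


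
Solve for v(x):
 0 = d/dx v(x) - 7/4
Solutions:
 v(x) = C1 + 7*x/4


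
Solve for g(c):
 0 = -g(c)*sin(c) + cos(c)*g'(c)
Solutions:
 g(c) = C1/cos(c)


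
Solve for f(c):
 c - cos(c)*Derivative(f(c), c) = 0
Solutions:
 f(c) = C1 + Integral(c/cos(c), c)


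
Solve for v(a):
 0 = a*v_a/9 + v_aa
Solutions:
 v(a) = C1 + C2*erf(sqrt(2)*a/6)


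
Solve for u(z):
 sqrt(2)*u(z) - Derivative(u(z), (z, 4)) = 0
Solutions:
 u(z) = C1*exp(-2^(1/8)*z) + C2*exp(2^(1/8)*z) + C3*sin(2^(1/8)*z) + C4*cos(2^(1/8)*z)


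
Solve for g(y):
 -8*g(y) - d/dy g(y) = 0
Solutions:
 g(y) = C1*exp(-8*y)


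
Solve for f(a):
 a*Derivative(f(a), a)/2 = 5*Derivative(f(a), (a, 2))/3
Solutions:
 f(a) = C1 + C2*erfi(sqrt(15)*a/10)


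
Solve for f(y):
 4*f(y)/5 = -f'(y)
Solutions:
 f(y) = C1*exp(-4*y/5)


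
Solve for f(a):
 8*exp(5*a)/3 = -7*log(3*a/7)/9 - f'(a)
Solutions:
 f(a) = C1 - 7*a*log(a)/9 + 7*a*(-log(3) + 1 + log(7))/9 - 8*exp(5*a)/15


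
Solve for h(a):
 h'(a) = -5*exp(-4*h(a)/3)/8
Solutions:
 h(a) = 3*log(-I*(C1 - 5*a/6)^(1/4))
 h(a) = 3*log(I*(C1 - 5*a/6)^(1/4))
 h(a) = 3*log(-(C1 - 5*a/6)^(1/4))
 h(a) = 3*log(C1 - 5*a/6)/4


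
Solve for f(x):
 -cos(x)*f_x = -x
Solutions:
 f(x) = C1 + Integral(x/cos(x), x)


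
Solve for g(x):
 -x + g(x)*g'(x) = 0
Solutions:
 g(x) = -sqrt(C1 + x^2)
 g(x) = sqrt(C1 + x^2)


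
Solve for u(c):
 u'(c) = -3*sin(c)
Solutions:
 u(c) = C1 + 3*cos(c)


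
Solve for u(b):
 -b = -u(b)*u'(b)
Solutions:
 u(b) = -sqrt(C1 + b^2)
 u(b) = sqrt(C1 + b^2)


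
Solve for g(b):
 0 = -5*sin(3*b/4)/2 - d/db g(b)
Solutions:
 g(b) = C1 + 10*cos(3*b/4)/3


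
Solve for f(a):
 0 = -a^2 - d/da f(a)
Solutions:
 f(a) = C1 - a^3/3


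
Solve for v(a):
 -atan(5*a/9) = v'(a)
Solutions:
 v(a) = C1 - a*atan(5*a/9) + 9*log(25*a^2 + 81)/10


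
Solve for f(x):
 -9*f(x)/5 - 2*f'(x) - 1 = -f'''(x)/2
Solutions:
 f(x) = C1*exp(-x*(20*45^(1/3)/(sqrt(1761) + 81)^(1/3) + 75^(1/3)*(sqrt(1761) + 81)^(1/3))/30)*sin(3^(1/6)*5^(1/3)*x*(-3^(2/3)*5^(1/3)*(sqrt(1761) + 81)^(1/3)/30 + 2/(sqrt(1761) + 81)^(1/3))) + C2*exp(-x*(20*45^(1/3)/(sqrt(1761) + 81)^(1/3) + 75^(1/3)*(sqrt(1761) + 81)^(1/3))/30)*cos(3^(1/6)*5^(1/3)*x*(-3^(2/3)*5^(1/3)*(sqrt(1761) + 81)^(1/3)/30 + 2/(sqrt(1761) + 81)^(1/3))) + C3*exp(x*(20*45^(1/3)/(sqrt(1761) + 81)^(1/3) + 75^(1/3)*(sqrt(1761) + 81)^(1/3))/15) - 5/9


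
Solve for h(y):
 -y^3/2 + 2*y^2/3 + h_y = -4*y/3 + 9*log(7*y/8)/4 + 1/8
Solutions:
 h(y) = C1 + y^4/8 - 2*y^3/9 - 2*y^2/3 + 9*y*log(y)/4 - 27*y*log(2)/4 - 17*y/8 + 9*y*log(7)/4


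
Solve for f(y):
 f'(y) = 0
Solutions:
 f(y) = C1


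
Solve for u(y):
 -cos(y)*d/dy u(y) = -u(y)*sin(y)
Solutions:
 u(y) = C1/cos(y)


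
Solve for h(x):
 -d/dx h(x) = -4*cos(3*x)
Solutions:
 h(x) = C1 + 4*sin(3*x)/3


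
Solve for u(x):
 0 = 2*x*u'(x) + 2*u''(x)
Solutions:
 u(x) = C1 + C2*erf(sqrt(2)*x/2)


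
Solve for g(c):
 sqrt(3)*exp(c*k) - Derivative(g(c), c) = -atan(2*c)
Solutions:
 g(c) = C1 + c*atan(2*c) + sqrt(3)*Piecewise((exp(c*k)/k, Ne(k, 0)), (c, True)) - log(4*c^2 + 1)/4


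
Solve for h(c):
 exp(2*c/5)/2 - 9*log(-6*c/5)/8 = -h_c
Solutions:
 h(c) = C1 + 9*c*log(-c)/8 + 9*c*(-log(5) - 1 + log(6))/8 - 5*exp(2*c/5)/4


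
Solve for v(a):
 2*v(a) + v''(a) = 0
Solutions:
 v(a) = C1*sin(sqrt(2)*a) + C2*cos(sqrt(2)*a)


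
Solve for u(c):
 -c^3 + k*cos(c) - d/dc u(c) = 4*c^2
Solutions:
 u(c) = C1 - c^4/4 - 4*c^3/3 + k*sin(c)


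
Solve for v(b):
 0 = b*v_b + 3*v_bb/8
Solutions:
 v(b) = C1 + C2*erf(2*sqrt(3)*b/3)


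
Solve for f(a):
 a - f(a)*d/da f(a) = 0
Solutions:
 f(a) = -sqrt(C1 + a^2)
 f(a) = sqrt(C1 + a^2)


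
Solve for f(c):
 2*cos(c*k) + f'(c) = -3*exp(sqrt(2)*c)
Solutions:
 f(c) = C1 - 3*sqrt(2)*exp(sqrt(2)*c)/2 - 2*sin(c*k)/k


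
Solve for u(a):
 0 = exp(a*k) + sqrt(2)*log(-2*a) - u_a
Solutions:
 u(a) = C1 + sqrt(2)*a*log(-a) + sqrt(2)*a*(-1 + log(2)) + Piecewise((exp(a*k)/k, Ne(k, 0)), (a, True))


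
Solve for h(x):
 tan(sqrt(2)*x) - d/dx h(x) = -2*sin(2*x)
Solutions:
 h(x) = C1 - sqrt(2)*log(cos(sqrt(2)*x))/2 - cos(2*x)


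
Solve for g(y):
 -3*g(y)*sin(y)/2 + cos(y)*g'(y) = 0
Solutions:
 g(y) = C1/cos(y)^(3/2)


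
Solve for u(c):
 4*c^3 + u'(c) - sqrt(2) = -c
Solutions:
 u(c) = C1 - c^4 - c^2/2 + sqrt(2)*c


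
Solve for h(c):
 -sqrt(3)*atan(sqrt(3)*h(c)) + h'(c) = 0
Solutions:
 Integral(1/atan(sqrt(3)*_y), (_y, h(c))) = C1 + sqrt(3)*c


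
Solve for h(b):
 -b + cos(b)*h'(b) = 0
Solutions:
 h(b) = C1 + Integral(b/cos(b), b)


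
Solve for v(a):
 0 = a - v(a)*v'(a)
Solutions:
 v(a) = -sqrt(C1 + a^2)
 v(a) = sqrt(C1 + a^2)


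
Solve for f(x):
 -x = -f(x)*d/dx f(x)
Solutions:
 f(x) = -sqrt(C1 + x^2)
 f(x) = sqrt(C1 + x^2)


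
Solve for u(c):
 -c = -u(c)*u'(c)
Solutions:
 u(c) = -sqrt(C1 + c^2)
 u(c) = sqrt(C1 + c^2)


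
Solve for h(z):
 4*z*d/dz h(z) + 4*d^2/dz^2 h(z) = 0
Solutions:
 h(z) = C1 + C2*erf(sqrt(2)*z/2)


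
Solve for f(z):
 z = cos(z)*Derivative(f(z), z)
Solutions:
 f(z) = C1 + Integral(z/cos(z), z)


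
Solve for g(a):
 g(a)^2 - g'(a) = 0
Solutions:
 g(a) = -1/(C1 + a)


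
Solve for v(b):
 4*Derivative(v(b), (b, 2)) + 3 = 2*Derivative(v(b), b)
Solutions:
 v(b) = C1 + C2*exp(b/2) + 3*b/2


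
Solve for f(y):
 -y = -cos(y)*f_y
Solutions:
 f(y) = C1 + Integral(y/cos(y), y)


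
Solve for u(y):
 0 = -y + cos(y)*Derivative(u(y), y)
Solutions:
 u(y) = C1 + Integral(y/cos(y), y)


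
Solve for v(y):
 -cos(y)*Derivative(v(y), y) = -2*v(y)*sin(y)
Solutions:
 v(y) = C1/cos(y)^2


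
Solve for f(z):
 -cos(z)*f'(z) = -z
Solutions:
 f(z) = C1 + Integral(z/cos(z), z)


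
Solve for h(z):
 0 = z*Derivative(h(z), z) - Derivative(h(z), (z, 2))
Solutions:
 h(z) = C1 + C2*erfi(sqrt(2)*z/2)


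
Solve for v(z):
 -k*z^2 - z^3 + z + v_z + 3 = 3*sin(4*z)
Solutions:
 v(z) = C1 + k*z^3/3 + z^4/4 - z^2/2 - 3*z - 3*cos(4*z)/4


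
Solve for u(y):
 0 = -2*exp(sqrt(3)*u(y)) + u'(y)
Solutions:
 u(y) = sqrt(3)*(2*log(-1/(C1 + 2*y)) - log(3))/6


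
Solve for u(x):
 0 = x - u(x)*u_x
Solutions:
 u(x) = -sqrt(C1 + x^2)
 u(x) = sqrt(C1 + x^2)


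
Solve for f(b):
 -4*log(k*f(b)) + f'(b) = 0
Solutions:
 li(k*f(b))/k = C1 + 4*b


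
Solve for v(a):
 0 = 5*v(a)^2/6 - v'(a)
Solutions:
 v(a) = -6/(C1 + 5*a)


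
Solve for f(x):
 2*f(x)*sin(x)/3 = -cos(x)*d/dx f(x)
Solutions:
 f(x) = C1*cos(x)^(2/3)


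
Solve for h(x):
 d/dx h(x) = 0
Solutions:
 h(x) = C1


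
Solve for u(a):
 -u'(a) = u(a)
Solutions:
 u(a) = C1*exp(-a)


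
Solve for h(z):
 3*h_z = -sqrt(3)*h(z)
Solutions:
 h(z) = C1*exp(-sqrt(3)*z/3)


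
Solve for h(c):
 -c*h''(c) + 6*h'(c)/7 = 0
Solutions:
 h(c) = C1 + C2*c^(13/7)


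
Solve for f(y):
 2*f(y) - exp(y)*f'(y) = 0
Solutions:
 f(y) = C1*exp(-2*exp(-y))


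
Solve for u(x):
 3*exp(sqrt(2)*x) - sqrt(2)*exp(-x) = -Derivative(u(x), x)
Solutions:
 u(x) = C1 - 3*sqrt(2)*exp(sqrt(2)*x)/2 - sqrt(2)*exp(-x)


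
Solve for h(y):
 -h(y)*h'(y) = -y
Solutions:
 h(y) = -sqrt(C1 + y^2)
 h(y) = sqrt(C1 + y^2)


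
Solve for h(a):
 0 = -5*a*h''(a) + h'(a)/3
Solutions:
 h(a) = C1 + C2*a^(16/15)


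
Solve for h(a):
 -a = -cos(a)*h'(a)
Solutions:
 h(a) = C1 + Integral(a/cos(a), a)


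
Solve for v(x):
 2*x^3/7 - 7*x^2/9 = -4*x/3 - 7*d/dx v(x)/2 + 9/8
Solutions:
 v(x) = C1 - x^4/49 + 2*x^3/27 - 4*x^2/21 + 9*x/28


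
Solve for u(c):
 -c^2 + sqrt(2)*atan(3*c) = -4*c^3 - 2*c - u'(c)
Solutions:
 u(c) = C1 - c^4 + c^3/3 - c^2 - sqrt(2)*(c*atan(3*c) - log(9*c^2 + 1)/6)


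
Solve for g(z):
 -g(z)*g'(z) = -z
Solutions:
 g(z) = -sqrt(C1 + z^2)
 g(z) = sqrt(C1 + z^2)


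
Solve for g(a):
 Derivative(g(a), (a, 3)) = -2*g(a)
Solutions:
 g(a) = C3*exp(-2^(1/3)*a) + (C1*sin(2^(1/3)*sqrt(3)*a/2) + C2*cos(2^(1/3)*sqrt(3)*a/2))*exp(2^(1/3)*a/2)


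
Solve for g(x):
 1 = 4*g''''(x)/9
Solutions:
 g(x) = C1 + C2*x + C3*x^2 + C4*x^3 + 3*x^4/32


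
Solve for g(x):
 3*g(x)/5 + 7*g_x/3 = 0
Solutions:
 g(x) = C1*exp(-9*x/35)


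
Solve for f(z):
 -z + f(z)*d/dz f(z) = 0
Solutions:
 f(z) = -sqrt(C1 + z^2)
 f(z) = sqrt(C1 + z^2)


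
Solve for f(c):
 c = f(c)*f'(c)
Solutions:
 f(c) = -sqrt(C1 + c^2)
 f(c) = sqrt(C1 + c^2)


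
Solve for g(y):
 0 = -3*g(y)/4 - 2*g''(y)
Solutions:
 g(y) = C1*sin(sqrt(6)*y/4) + C2*cos(sqrt(6)*y/4)


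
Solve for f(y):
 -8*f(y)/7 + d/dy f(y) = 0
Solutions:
 f(y) = C1*exp(8*y/7)


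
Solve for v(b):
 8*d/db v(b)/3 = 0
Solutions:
 v(b) = C1


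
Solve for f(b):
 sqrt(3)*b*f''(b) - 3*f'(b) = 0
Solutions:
 f(b) = C1 + C2*b^(1 + sqrt(3))


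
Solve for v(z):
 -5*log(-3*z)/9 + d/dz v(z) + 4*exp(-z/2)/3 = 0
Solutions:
 v(z) = C1 + 5*z*log(-z)/9 + 5*z*(-1 + log(3))/9 + 8*exp(-z/2)/3


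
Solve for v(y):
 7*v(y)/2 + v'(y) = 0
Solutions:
 v(y) = C1*exp(-7*y/2)


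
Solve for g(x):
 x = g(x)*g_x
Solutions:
 g(x) = -sqrt(C1 + x^2)
 g(x) = sqrt(C1 + x^2)


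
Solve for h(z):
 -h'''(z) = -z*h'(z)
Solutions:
 h(z) = C1 + Integral(C2*airyai(z) + C3*airybi(z), z)


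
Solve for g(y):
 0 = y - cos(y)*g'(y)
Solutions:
 g(y) = C1 + Integral(y/cos(y), y)


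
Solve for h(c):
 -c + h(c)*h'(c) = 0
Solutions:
 h(c) = -sqrt(C1 + c^2)
 h(c) = sqrt(C1 + c^2)


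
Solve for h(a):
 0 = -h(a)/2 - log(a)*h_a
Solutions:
 h(a) = C1*exp(-li(a)/2)


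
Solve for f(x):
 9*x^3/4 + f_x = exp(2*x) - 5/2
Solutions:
 f(x) = C1 - 9*x^4/16 - 5*x/2 + exp(2*x)/2


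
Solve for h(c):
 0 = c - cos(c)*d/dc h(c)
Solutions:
 h(c) = C1 + Integral(c/cos(c), c)


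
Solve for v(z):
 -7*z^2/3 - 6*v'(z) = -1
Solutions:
 v(z) = C1 - 7*z^3/54 + z/6


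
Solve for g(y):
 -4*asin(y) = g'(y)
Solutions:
 g(y) = C1 - 4*y*asin(y) - 4*sqrt(1 - y^2)


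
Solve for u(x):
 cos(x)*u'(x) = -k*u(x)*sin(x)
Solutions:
 u(x) = C1*exp(k*log(cos(x)))


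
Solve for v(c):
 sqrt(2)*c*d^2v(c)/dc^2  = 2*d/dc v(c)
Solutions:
 v(c) = C1 + C2*c^(1 + sqrt(2))


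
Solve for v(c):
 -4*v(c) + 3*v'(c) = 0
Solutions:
 v(c) = C1*exp(4*c/3)


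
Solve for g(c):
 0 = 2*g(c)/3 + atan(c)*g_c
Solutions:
 g(c) = C1*exp(-2*Integral(1/atan(c), c)/3)


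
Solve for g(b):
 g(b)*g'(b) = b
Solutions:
 g(b) = -sqrt(C1 + b^2)
 g(b) = sqrt(C1 + b^2)


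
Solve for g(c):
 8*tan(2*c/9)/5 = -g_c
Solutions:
 g(c) = C1 + 36*log(cos(2*c/9))/5


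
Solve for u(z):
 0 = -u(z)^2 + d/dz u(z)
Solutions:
 u(z) = -1/(C1 + z)


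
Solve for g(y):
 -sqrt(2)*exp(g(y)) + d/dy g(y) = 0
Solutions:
 g(y) = log(-1/(C1 + sqrt(2)*y))


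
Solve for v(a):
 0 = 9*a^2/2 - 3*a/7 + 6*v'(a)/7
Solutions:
 v(a) = C1 - 7*a^3/4 + a^2/4


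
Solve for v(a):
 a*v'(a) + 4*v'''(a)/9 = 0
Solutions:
 v(a) = C1 + Integral(C2*airyai(-2^(1/3)*3^(2/3)*a/2) + C3*airybi(-2^(1/3)*3^(2/3)*a/2), a)


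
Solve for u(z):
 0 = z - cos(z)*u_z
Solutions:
 u(z) = C1 + Integral(z/cos(z), z)


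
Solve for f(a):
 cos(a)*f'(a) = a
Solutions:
 f(a) = C1 + Integral(a/cos(a), a)


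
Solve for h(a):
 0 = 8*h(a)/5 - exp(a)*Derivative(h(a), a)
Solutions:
 h(a) = C1*exp(-8*exp(-a)/5)


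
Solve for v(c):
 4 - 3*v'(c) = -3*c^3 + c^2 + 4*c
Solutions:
 v(c) = C1 + c^4/4 - c^3/9 - 2*c^2/3 + 4*c/3


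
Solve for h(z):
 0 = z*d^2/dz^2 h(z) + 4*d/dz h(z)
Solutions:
 h(z) = C1 + C2/z^3


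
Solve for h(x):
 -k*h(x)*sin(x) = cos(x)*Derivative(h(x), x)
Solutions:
 h(x) = C1*exp(k*log(cos(x)))


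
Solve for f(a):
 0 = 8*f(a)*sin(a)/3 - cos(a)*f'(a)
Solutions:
 f(a) = C1/cos(a)^(8/3)


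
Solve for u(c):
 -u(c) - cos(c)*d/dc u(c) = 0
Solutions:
 u(c) = C1*sqrt(sin(c) - 1)/sqrt(sin(c) + 1)


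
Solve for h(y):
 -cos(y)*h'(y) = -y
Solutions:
 h(y) = C1 + Integral(y/cos(y), y)


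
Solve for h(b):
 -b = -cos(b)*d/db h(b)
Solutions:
 h(b) = C1 + Integral(b/cos(b), b)


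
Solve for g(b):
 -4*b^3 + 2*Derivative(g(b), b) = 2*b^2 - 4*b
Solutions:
 g(b) = C1 + b^4/2 + b^3/3 - b^2


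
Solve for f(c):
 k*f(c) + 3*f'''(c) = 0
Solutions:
 f(c) = C1*exp(3^(2/3)*c*(-k)^(1/3)/3) + C2*exp(c*(-k)^(1/3)*(-3^(2/3) + 3*3^(1/6)*I)/6) + C3*exp(-c*(-k)^(1/3)*(3^(2/3) + 3*3^(1/6)*I)/6)


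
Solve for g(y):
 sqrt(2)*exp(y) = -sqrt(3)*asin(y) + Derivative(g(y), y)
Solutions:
 g(y) = C1 + sqrt(3)*(y*asin(y) + sqrt(1 - y^2)) + sqrt(2)*exp(y)


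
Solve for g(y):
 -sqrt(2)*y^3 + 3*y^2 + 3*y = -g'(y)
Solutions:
 g(y) = C1 + sqrt(2)*y^4/4 - y^3 - 3*y^2/2


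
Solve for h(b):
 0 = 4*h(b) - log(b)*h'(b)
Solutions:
 h(b) = C1*exp(4*li(b))


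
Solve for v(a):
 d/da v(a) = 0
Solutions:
 v(a) = C1


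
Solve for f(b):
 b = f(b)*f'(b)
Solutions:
 f(b) = -sqrt(C1 + b^2)
 f(b) = sqrt(C1 + b^2)


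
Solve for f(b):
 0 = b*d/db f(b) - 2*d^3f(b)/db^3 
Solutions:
 f(b) = C1 + Integral(C2*airyai(2^(2/3)*b/2) + C3*airybi(2^(2/3)*b/2), b)


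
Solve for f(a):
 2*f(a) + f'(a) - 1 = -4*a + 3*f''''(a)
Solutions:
 f(a) = C1*exp(a*(-4 - 4*2^(1/3)/(11 + 3*sqrt(17))^(1/3) + 2^(2/3)*(11 + 3*sqrt(17))^(1/3))/12)*sin(2^(1/3)*sqrt(3)*a*(4/(11 + 3*sqrt(17))^(1/3) + 2^(1/3)*(11 + 3*sqrt(17))^(1/3))/12) + C2*exp(a*(-4 - 4*2^(1/3)/(11 + 3*sqrt(17))^(1/3) + 2^(2/3)*(11 + 3*sqrt(17))^(1/3))/12)*cos(2^(1/3)*sqrt(3)*a*(4/(11 + 3*sqrt(17))^(1/3) + 2^(1/3)*(11 + 3*sqrt(17))^(1/3))/12) + C3*exp(a) + C4*exp(a*(-2^(2/3)*(11 + 3*sqrt(17))^(1/3) - 2 + 4*2^(1/3)/(11 + 3*sqrt(17))^(1/3))/6) - 2*a + 3/2


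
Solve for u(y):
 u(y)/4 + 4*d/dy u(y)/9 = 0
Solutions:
 u(y) = C1*exp(-9*y/16)


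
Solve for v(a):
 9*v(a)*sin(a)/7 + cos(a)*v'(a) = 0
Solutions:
 v(a) = C1*cos(a)^(9/7)


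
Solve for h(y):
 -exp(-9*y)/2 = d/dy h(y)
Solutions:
 h(y) = C1 + exp(-9*y)/18


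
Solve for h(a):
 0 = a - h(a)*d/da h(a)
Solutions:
 h(a) = -sqrt(C1 + a^2)
 h(a) = sqrt(C1 + a^2)


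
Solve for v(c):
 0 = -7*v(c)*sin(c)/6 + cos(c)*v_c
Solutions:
 v(c) = C1/cos(c)^(7/6)


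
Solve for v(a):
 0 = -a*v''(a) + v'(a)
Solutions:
 v(a) = C1 + C2*a^2


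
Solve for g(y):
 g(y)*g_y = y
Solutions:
 g(y) = -sqrt(C1 + y^2)
 g(y) = sqrt(C1 + y^2)


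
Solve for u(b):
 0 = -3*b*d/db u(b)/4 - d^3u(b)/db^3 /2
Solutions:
 u(b) = C1 + Integral(C2*airyai(-2^(2/3)*3^(1/3)*b/2) + C3*airybi(-2^(2/3)*3^(1/3)*b/2), b)


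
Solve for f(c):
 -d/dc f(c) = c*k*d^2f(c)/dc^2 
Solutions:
 f(c) = C1 + c^(((re(k) - 1)*re(k) + im(k)^2)/(re(k)^2 + im(k)^2))*(C2*sin(log(c)*Abs(im(k))/(re(k)^2 + im(k)^2)) + C3*cos(log(c)*im(k)/(re(k)^2 + im(k)^2)))


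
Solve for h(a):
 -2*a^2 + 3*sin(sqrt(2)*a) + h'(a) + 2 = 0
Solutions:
 h(a) = C1 + 2*a^3/3 - 2*a + 3*sqrt(2)*cos(sqrt(2)*a)/2


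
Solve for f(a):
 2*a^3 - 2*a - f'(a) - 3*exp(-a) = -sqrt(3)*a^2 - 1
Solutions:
 f(a) = C1 + a^4/2 + sqrt(3)*a^3/3 - a^2 + a + 3*exp(-a)


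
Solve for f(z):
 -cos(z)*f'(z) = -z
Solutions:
 f(z) = C1 + Integral(z/cos(z), z)


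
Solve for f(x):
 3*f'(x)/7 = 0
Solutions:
 f(x) = C1


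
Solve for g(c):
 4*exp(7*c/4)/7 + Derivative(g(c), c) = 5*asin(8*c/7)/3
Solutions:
 g(c) = C1 + 5*c*asin(8*c/7)/3 + 5*sqrt(49 - 64*c^2)/24 - 16*exp(7*c/4)/49


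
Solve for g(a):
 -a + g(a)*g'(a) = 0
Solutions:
 g(a) = -sqrt(C1 + a^2)
 g(a) = sqrt(C1 + a^2)


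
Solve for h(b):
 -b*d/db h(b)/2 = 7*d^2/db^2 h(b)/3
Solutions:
 h(b) = C1 + C2*erf(sqrt(21)*b/14)


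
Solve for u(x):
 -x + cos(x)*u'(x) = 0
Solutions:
 u(x) = C1 + Integral(x/cos(x), x)


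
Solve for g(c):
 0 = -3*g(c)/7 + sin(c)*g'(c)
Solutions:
 g(c) = C1*(cos(c) - 1)^(3/14)/(cos(c) + 1)^(3/14)


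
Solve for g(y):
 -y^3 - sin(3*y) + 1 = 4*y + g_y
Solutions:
 g(y) = C1 - y^4/4 - 2*y^2 + y + cos(3*y)/3


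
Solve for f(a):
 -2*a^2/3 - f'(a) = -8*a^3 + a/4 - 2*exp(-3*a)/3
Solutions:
 f(a) = C1 + 2*a^4 - 2*a^3/9 - a^2/8 - 2*exp(-3*a)/9


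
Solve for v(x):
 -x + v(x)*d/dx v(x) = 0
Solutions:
 v(x) = -sqrt(C1 + x^2)
 v(x) = sqrt(C1 + x^2)


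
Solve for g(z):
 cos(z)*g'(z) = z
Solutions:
 g(z) = C1 + Integral(z/cos(z), z)


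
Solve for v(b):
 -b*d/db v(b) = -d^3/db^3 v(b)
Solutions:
 v(b) = C1 + Integral(C2*airyai(b) + C3*airybi(b), b)


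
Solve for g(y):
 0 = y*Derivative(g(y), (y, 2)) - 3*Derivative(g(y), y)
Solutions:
 g(y) = C1 + C2*y^4


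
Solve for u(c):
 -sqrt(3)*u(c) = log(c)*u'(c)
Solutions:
 u(c) = C1*exp(-sqrt(3)*li(c))


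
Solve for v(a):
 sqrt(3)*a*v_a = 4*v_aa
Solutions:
 v(a) = C1 + C2*erfi(sqrt(2)*3^(1/4)*a/4)


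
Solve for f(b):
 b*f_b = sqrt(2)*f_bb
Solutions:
 f(b) = C1 + C2*erfi(2^(1/4)*b/2)


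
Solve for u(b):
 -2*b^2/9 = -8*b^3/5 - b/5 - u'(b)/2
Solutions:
 u(b) = C1 - 4*b^4/5 + 4*b^3/27 - b^2/5


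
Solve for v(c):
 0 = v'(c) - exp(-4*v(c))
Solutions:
 v(c) = log(-I*(C1 + 4*c)^(1/4))
 v(c) = log(I*(C1 + 4*c)^(1/4))
 v(c) = log(-(C1 + 4*c)^(1/4))
 v(c) = log(C1 + 4*c)/4


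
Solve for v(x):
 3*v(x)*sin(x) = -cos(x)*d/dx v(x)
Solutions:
 v(x) = C1*cos(x)^3


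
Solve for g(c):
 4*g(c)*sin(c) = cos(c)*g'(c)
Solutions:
 g(c) = C1/cos(c)^4


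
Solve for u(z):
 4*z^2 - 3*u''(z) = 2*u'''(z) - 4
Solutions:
 u(z) = C1 + C2*z + C3*exp(-3*z/2) + z^4/9 - 8*z^3/27 + 34*z^2/27


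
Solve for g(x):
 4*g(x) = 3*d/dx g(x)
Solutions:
 g(x) = C1*exp(4*x/3)


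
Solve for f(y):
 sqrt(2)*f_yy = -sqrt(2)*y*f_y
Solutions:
 f(y) = C1 + C2*erf(sqrt(2)*y/2)


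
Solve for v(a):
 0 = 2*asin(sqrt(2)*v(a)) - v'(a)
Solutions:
 Integral(1/asin(sqrt(2)*_y), (_y, v(a))) = C1 + 2*a


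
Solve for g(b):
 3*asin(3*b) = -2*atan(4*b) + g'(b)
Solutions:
 g(b) = C1 + 3*b*asin(3*b) + 2*b*atan(4*b) + sqrt(1 - 9*b^2) - log(16*b^2 + 1)/4


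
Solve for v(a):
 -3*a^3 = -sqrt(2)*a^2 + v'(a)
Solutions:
 v(a) = C1 - 3*a^4/4 + sqrt(2)*a^3/3


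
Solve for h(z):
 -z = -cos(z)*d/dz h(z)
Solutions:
 h(z) = C1 + Integral(z/cos(z), z)


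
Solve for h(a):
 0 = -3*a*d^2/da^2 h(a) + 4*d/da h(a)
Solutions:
 h(a) = C1 + C2*a^(7/3)


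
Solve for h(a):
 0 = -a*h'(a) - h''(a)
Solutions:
 h(a) = C1 + C2*erf(sqrt(2)*a/2)


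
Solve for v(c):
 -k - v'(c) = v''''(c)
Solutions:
 v(c) = C1 + C4*exp(-c) - c*k + (C2*sin(sqrt(3)*c/2) + C3*cos(sqrt(3)*c/2))*exp(c/2)


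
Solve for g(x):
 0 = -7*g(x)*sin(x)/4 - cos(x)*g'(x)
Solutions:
 g(x) = C1*cos(x)^(7/4)


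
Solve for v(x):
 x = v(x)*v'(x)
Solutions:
 v(x) = -sqrt(C1 + x^2)
 v(x) = sqrt(C1 + x^2)


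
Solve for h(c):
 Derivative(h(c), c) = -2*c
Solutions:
 h(c) = C1 - c^2


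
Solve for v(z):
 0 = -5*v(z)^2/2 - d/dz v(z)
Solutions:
 v(z) = 2/(C1 + 5*z)


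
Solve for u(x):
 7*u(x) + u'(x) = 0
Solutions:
 u(x) = C1*exp(-7*x)


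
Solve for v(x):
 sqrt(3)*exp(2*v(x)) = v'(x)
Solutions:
 v(x) = log(-sqrt(-1/(C1 + sqrt(3)*x))) - log(2)/2
 v(x) = log(-1/(C1 + sqrt(3)*x))/2 - log(2)/2


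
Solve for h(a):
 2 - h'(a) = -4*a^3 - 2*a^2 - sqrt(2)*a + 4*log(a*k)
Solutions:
 h(a) = C1 + a^4 + 2*a^3/3 + sqrt(2)*a^2/2 - 4*a*log(a*k) + 6*a


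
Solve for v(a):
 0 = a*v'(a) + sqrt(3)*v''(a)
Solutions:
 v(a) = C1 + C2*erf(sqrt(2)*3^(3/4)*a/6)


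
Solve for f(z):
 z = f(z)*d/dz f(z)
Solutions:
 f(z) = -sqrt(C1 + z^2)
 f(z) = sqrt(C1 + z^2)


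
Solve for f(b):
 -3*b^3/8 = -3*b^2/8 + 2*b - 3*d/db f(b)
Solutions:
 f(b) = C1 + b^4/32 - b^3/24 + b^2/3


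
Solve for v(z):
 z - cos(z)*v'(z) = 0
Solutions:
 v(z) = C1 + Integral(z/cos(z), z)


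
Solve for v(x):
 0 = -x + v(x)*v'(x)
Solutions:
 v(x) = -sqrt(C1 + x^2)
 v(x) = sqrt(C1 + x^2)


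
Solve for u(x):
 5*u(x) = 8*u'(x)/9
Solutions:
 u(x) = C1*exp(45*x/8)


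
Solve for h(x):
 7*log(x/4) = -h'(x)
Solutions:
 h(x) = C1 - 7*x*log(x) + 7*x + x*log(16384)


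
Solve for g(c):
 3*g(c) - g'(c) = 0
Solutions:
 g(c) = C1*exp(3*c)


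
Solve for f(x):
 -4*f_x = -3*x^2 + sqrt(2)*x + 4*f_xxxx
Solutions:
 f(x) = C1 + C4*exp(-x) + x^3/4 - sqrt(2)*x^2/8 + (C2*sin(sqrt(3)*x/2) + C3*cos(sqrt(3)*x/2))*exp(x/2)


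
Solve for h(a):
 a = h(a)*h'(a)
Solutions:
 h(a) = -sqrt(C1 + a^2)
 h(a) = sqrt(C1 + a^2)


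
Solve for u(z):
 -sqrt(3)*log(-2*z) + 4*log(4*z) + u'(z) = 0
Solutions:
 u(z) = C1 - z*(4 - sqrt(3))*log(z) + z*(-8*log(2) - sqrt(3) + sqrt(3)*log(2) + 4 + sqrt(3)*I*pi)


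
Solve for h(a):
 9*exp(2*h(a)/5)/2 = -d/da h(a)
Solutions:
 h(a) = 5*log(-sqrt(-1/(C1 - 9*a))) + 5*log(5)/2
 h(a) = 5*log(-1/(C1 - 9*a))/2 + 5*log(5)/2


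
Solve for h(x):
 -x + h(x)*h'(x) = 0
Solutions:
 h(x) = -sqrt(C1 + x^2)
 h(x) = sqrt(C1 + x^2)


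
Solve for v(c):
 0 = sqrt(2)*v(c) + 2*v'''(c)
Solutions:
 v(c) = C3*exp(-2^(5/6)*c/2) + (C1*sin(2^(5/6)*sqrt(3)*c/4) + C2*cos(2^(5/6)*sqrt(3)*c/4))*exp(2^(5/6)*c/4)


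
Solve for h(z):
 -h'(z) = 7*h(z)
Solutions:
 h(z) = C1*exp(-7*z)


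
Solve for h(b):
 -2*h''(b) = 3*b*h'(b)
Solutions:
 h(b) = C1 + C2*erf(sqrt(3)*b/2)


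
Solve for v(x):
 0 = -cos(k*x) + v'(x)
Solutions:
 v(x) = C1 + sin(k*x)/k


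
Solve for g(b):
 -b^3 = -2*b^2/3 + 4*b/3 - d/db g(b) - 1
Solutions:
 g(b) = C1 + b^4/4 - 2*b^3/9 + 2*b^2/3 - b


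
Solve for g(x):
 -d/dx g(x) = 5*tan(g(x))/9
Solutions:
 g(x) = pi - asin(C1*exp(-5*x/9))
 g(x) = asin(C1*exp(-5*x/9))


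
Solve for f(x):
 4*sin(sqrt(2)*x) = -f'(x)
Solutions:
 f(x) = C1 + 2*sqrt(2)*cos(sqrt(2)*x)


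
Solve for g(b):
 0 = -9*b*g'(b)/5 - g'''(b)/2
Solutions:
 g(b) = C1 + Integral(C2*airyai(-18^(1/3)*5^(2/3)*b/5) + C3*airybi(-18^(1/3)*5^(2/3)*b/5), b)


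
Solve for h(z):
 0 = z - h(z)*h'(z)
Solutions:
 h(z) = -sqrt(C1 + z^2)
 h(z) = sqrt(C1 + z^2)


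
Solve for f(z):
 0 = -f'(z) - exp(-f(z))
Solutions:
 f(z) = log(C1 - z)


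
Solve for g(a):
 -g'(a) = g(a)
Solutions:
 g(a) = C1*exp(-a)


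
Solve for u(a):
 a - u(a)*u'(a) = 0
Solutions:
 u(a) = -sqrt(C1 + a^2)
 u(a) = sqrt(C1 + a^2)


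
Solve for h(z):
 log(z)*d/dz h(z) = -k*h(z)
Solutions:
 h(z) = C1*exp(-k*li(z))


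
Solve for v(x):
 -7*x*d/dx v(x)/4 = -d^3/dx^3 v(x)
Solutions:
 v(x) = C1 + Integral(C2*airyai(14^(1/3)*x/2) + C3*airybi(14^(1/3)*x/2), x)


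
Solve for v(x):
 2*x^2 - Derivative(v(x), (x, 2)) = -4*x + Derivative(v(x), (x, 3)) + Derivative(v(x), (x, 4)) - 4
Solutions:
 v(x) = C1 + C2*x + x^4/6 + (C3*sin(sqrt(3)*x/2) + C4*cos(sqrt(3)*x/2))*exp(-x/2)
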